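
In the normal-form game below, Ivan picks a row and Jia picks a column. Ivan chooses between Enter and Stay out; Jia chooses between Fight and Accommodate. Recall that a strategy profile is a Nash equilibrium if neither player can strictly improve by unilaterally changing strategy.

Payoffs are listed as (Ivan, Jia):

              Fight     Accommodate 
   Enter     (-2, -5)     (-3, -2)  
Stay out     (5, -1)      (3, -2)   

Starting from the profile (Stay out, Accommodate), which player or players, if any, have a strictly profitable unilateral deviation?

Jia

Ivan at (Stay out, Accommodate) earns 3; deviating to Enter yields -3 — not better.
Jia earns -2; deviating to Fight yields -1 — a strict improvement.
Only Jia has a strictly profitable deviation.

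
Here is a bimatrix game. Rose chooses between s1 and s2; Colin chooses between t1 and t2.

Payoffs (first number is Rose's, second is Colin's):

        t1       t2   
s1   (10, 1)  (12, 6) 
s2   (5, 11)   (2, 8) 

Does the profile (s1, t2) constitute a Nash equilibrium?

At (s1, t2), Rose earns 12; switching to s2 would give 2, so Rose has no profitable deviation.
Colin earns 6; switching to t1 would give 1, so Colin has no profitable deviation.
Neither player can gain by a unilateral deviation, so this profile is a Nash equilibrium.

Yes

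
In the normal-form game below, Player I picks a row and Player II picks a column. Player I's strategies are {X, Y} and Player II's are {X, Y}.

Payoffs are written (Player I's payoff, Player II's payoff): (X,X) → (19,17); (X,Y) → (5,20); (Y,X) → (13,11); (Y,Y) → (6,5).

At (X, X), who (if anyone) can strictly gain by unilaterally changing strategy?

Player I at (X, X) earns 19; deviating to Y yields 13 — not better.
Player II earns 17; deviating to Y yields 20 — a strict improvement.
Only Player II has a strictly profitable deviation.

Player II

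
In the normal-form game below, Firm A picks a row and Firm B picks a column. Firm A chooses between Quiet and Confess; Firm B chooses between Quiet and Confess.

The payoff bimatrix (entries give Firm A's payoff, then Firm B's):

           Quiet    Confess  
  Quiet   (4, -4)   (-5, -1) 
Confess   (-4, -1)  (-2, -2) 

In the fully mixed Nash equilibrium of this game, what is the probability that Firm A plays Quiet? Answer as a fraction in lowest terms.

Let p be the probability that Firm A plays Quiet. In a completely mixed equilibrium, Firm B must be indifferent between Quiet and Confess.
Firm B's expected payoff from Quiet is −4p − (1−p); from Confess it is −p − 2(1−p).
Setting these equal: −3p − 1 = p − 2, so p = 1/4.

1/4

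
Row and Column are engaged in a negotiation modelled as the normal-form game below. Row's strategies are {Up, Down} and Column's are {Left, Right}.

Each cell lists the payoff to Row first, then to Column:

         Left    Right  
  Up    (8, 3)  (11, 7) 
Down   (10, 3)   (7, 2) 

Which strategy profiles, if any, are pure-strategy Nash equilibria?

(Up, Left): Row prefers Down (10 > 8); Column prefers Right (7 > 3) — not an equilibrium.
(Up, Right): Row gets 11 ≥ 7 from Down, and Column gets 7 ≥ 3 from Left — Nash equilibrium.
(Down, Left): Row gets 10 ≥ 8 from Up, and Column gets 3 ≥ 2 from Right — Nash equilibrium.
(Down, Right): Row prefers Up (11 > 7); Column prefers Left (3 > 2) — not an equilibrium.

(Up, Right) and (Down, Left)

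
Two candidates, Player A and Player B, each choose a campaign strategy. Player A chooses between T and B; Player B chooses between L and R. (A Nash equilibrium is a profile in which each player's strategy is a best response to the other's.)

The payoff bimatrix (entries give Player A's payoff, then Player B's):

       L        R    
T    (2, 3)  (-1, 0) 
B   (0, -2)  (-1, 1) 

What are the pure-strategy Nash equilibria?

(T, L) and (B, R)

(T, L): Player A gets 2 ≥ 0 from B, and Player B gets 3 ≥ 0 from R — Nash equilibrium.
(T, R): Player B prefers L (3 > 0) — not an equilibrium.
(B, L): Player A prefers T (2 > 0); Player B prefers R (1 > -2) — not an equilibrium.
(B, R): Player A gets -1 ≥ -1 from T, and Player B gets 1 ≥ -2 from L — Nash equilibrium.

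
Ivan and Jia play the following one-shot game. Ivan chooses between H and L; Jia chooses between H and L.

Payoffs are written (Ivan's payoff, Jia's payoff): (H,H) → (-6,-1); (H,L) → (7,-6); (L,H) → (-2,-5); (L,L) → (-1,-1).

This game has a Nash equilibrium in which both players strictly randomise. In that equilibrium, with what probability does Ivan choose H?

Let p be the probability that Ivan plays H. In a completely mixed equilibrium, Jia must be indifferent between H and L.
Jia's expected payoff from H is −p − 5(1−p); from L it is −6p − (1−p).
Setting these equal: 4p − 5 = −5p − 1, so p = 4/9.

4/9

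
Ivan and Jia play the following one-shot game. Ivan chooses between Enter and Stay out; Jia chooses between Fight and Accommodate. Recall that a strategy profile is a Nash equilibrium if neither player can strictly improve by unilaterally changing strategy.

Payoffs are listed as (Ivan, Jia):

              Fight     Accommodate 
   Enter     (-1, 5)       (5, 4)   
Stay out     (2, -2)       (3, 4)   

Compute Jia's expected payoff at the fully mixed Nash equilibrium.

4

First find p, the probability Ivan plays Enter, from Jia's indifference between Fight and Accommodate: 5p − 2(1−p) = 4p + 4(1−p), giving p = 6/7.
Since Jia is indifferent in equilibrium, Jia's expected payoff equals the payoff from either column against (6/7, 1/7). Using Fight: 5(6/7) − 2(1/7) = 4.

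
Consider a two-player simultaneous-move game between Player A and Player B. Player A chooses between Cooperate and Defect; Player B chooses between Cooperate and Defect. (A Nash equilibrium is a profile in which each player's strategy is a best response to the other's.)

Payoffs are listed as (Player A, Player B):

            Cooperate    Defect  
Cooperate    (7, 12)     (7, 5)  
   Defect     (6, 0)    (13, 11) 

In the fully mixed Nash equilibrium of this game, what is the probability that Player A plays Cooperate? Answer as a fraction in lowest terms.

11/18

Let p be the probability that Player A plays Cooperate. In a completely mixed equilibrium, Player B must be indifferent between Cooperate and Defect.
Player B's expected payoff from Cooperate is 12p; from Defect it is 5p + 11(1−p).
Setting these equal: 12p = −6p + 11, so p = 11/18.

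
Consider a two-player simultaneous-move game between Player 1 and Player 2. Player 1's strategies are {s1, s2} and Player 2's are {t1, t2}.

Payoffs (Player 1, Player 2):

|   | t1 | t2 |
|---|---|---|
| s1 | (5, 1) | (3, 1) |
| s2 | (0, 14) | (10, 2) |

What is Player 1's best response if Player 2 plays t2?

s2

Against t2, Player 1 earns 3 from s1 and 10 from s2.
So s2 is the best response.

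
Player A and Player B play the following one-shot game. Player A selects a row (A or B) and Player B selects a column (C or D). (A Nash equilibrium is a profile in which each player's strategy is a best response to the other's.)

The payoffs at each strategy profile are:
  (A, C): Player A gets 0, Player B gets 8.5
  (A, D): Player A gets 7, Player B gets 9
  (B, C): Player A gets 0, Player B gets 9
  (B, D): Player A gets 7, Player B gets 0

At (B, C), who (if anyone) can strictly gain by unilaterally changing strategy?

Player A at (B, C) earns 0; deviating to A yields 0 — not better.
Player B earns 9; deviating to D yields 0 — not better.
Neither player can strictly improve; the profile is a Nash equilibrium.

Neither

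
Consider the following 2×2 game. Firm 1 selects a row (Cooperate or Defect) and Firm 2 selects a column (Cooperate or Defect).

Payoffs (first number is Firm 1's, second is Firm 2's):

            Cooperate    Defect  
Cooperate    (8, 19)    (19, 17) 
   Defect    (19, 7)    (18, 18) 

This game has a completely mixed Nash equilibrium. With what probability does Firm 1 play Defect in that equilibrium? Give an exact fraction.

2/13

Let p be the probability that Firm 1 plays Cooperate. In a completely mixed equilibrium, Firm 2 must be indifferent between Cooperate and Defect.
Firm 2's expected payoff from Cooperate is 19p + 7(1−p); from Defect it is 17p + 18(1−p).
Setting these equal: 12p + 7 = −p + 18, so p = 11/13.
Therefore Firm 1 plays Defect with probability 1 − 11/13 = 2/13.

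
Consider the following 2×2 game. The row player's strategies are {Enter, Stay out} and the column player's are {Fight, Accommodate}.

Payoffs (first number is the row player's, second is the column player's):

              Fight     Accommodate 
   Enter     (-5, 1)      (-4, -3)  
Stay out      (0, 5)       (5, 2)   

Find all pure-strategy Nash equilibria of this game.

(Stay out, Fight)

(Enter, Fight): the row player prefers Stay out (0 > -5) — not an equilibrium.
(Enter, Accommodate): the row player prefers Stay out (5 > -4); the column player prefers Fight (1 > -3) — not an equilibrium.
(Stay out, Fight): the row player gets 0 ≥ -5 from Enter, and the column player gets 5 ≥ 2 from Accommodate — Nash equilibrium.
(Stay out, Accommodate): the column player prefers Fight (5 > 2) — not an equilibrium.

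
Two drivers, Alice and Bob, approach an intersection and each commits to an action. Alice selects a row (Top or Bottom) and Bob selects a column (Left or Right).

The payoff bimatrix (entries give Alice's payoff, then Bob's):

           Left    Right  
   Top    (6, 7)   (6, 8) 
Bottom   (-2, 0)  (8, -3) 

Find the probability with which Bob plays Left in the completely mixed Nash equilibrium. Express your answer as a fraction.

1/5

Let c be the probability that Bob plays Left. In a completely mixed equilibrium, Alice must be indifferent between Top and Bottom.
Alice's expected payoff from Top is 6c + 6(1−c); from Bottom it is −2c + 8(1−c).
Setting these equal: 6 = −10c + 8, so c = 1/5.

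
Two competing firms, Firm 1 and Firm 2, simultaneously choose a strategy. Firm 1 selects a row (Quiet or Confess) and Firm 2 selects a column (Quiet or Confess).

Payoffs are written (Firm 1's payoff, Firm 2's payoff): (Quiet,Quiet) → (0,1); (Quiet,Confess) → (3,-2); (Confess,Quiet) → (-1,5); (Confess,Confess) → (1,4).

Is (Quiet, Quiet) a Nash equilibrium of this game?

Yes

At (Quiet, Quiet), Firm 1 earns 0; switching to Confess would give -1, so Firm 1 has no profitable deviation.
Firm 2 earns 1; switching to Confess would give -2, so Firm 2 has no profitable deviation.
Neither player can gain by a unilateral deviation, so this profile is a Nash equilibrium.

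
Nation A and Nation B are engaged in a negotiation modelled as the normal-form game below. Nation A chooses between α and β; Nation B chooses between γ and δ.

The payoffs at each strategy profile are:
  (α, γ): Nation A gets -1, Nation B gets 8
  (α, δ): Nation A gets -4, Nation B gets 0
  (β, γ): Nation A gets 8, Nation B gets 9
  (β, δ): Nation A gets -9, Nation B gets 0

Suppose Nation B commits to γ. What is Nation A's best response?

β

Against γ, Nation A earns -1 from α and 8 from β.
So β is the best response.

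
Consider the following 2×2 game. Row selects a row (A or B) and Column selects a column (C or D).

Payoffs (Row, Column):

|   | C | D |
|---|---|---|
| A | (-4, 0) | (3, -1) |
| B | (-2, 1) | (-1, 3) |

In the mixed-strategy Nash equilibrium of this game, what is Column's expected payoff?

First find x, the probability Row plays A, from Column's indifference between C and D: (1−x) = −x + 3(1−x), giving x = 2/3.
Since Column is indifferent in equilibrium, Column's expected payoff equals the payoff from either column against (2/3, 1/3). Using C: (1/3) = 1/3.

1/3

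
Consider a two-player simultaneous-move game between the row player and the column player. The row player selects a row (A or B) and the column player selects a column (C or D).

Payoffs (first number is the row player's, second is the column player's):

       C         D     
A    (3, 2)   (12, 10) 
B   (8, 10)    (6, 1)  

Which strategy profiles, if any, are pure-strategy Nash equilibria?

(A, C): the row player prefers B (8 > 3); the column player prefers D (10 > 2) — not an equilibrium.
(A, D): the row player gets 12 ≥ 6 from B, and the column player gets 10 ≥ 2 from C — Nash equilibrium.
(B, C): the row player gets 8 ≥ 3 from A, and the column player gets 10 ≥ 1 from D — Nash equilibrium.
(B, D): the row player prefers A (12 > 6); the column player prefers C (10 > 1) — not an equilibrium.

(A, D) and (B, C)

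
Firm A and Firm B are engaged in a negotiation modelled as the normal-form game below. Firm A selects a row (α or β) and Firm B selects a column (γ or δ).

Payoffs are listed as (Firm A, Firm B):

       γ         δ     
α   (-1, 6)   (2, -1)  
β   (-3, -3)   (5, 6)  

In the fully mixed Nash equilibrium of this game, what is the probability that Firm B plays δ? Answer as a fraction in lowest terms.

2/5

Let c be the probability that Firm B plays γ. In a completely mixed equilibrium, Firm A must be indifferent between α and β.
Firm A's expected payoff from α is −c + 2(1−c); from β it is −3c + 5(1−c).
Setting these equal: −3c + 2 = −8c + 5, so c = 3/5.
Therefore Firm B plays δ with probability 1 − 3/5 = 2/5.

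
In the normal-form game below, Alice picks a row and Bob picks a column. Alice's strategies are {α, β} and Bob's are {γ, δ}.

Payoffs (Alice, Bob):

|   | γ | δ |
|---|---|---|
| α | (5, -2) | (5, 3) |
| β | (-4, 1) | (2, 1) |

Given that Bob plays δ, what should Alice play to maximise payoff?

Against δ, Alice earns 5 from α and 2 from β.
So α is the best response.

α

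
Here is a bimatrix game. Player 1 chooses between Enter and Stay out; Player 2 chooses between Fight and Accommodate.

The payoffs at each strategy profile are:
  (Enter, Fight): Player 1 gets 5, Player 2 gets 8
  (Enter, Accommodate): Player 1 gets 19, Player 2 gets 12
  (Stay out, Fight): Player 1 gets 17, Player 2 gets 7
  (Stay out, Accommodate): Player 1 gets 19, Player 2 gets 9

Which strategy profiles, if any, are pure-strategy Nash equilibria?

(Enter, Accommodate) and (Stay out, Accommodate)

(Enter, Fight): Player 1 prefers Stay out (17 > 5); Player 2 prefers Accommodate (12 > 8) — not an equilibrium.
(Enter, Accommodate): Player 1 gets 19 ≥ 19 from Stay out, and Player 2 gets 12 ≥ 8 from Fight — Nash equilibrium.
(Stay out, Fight): Player 2 prefers Accommodate (9 > 7) — not an equilibrium.
(Stay out, Accommodate): Player 1 gets 19 ≥ 19 from Enter, and Player 2 gets 9 ≥ 7 from Fight — Nash equilibrium.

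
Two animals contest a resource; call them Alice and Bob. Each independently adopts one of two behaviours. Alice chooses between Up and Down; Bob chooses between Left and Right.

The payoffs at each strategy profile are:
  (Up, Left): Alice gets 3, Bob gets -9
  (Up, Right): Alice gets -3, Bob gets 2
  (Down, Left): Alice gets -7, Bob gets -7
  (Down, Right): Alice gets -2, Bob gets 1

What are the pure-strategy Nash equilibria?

(Up, Left): Bob prefers Right (2 > -9) — not an equilibrium.
(Up, Right): Alice prefers Down (-2 > -3) — not an equilibrium.
(Down, Left): Alice prefers Up (3 > -7); Bob prefers Right (1 > -7) — not an equilibrium.
(Down, Right): Alice gets -2 ≥ -3 from Up, and Bob gets 1 ≥ -7 from Left — Nash equilibrium.

(Down, Right)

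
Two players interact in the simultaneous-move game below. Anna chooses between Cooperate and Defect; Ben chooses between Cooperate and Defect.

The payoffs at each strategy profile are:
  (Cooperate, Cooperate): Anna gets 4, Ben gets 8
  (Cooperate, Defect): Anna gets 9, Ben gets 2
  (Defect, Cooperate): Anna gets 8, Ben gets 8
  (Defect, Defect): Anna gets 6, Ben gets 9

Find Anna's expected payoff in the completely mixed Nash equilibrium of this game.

First find q, the probability Ben plays Cooperate, from Anna's indifference between Cooperate and Defect: 4q + 9(1−q) = 8q + 6(1−q), giving q = 3/7.
Since Anna is indifferent in equilibrium, Anna's expected payoff equals the payoff from either row against (3/7, 4/7). Using Cooperate: 4(3/7) + 9(4/7) = 48/7.

48/7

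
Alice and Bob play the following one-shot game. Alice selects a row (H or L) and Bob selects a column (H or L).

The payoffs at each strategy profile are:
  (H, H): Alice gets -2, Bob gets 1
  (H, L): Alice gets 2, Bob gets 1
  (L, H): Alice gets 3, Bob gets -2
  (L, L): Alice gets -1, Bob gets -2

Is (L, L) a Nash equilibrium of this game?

At (L, L), Alice earns -1; switching to H would give 2, so Alice would deviate.
Bob earns -2; switching to H would give -2, so Bob has no profitable deviation.
Since at least one player can profitably deviate, this is not a Nash equilibrium.

No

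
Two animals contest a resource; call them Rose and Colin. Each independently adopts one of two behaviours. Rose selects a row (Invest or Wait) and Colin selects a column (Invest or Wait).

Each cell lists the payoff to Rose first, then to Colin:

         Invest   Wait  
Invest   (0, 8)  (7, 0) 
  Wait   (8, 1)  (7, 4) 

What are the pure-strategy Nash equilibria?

(Wait, Wait)

(Invest, Invest): Rose prefers Wait (8 > 0) — not an equilibrium.
(Invest, Wait): Colin prefers Invest (8 > 0) — not an equilibrium.
(Wait, Invest): Colin prefers Wait (4 > 1) — not an equilibrium.
(Wait, Wait): Rose gets 7 ≥ 7 from Invest, and Colin gets 4 ≥ 1 from Invest — Nash equilibrium.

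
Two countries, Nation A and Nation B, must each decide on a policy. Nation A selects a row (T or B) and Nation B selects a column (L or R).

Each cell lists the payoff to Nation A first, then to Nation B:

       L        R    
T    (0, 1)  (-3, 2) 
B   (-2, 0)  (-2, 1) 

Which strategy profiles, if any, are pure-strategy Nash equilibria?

(B, R)

(T, L): Nation B prefers R (2 > 1) — not an equilibrium.
(T, R): Nation A prefers B (-2 > -3) — not an equilibrium.
(B, L): Nation A prefers T (0 > -2); Nation B prefers R (1 > 0) — not an equilibrium.
(B, R): Nation A gets -2 ≥ -3 from T, and Nation B gets 1 ≥ 0 from L — Nash equilibrium.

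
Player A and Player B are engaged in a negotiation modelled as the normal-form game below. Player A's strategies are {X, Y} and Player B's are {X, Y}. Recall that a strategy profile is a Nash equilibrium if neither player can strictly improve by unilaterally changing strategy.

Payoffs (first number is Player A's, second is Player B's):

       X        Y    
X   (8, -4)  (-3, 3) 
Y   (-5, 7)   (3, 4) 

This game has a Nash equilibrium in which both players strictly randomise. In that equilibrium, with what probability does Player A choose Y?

7/10

Let p be the probability that Player A plays X. In a completely mixed equilibrium, Player B must be indifferent between X and Y.
Player B's expected payoff from X is −4p + 7(1−p); from Y it is 3p + 4(1−p).
Setting these equal: −11p + 7 = −p + 4, so p = 3/10.
Therefore Player A plays Y with probability 1 − 3/10 = 7/10.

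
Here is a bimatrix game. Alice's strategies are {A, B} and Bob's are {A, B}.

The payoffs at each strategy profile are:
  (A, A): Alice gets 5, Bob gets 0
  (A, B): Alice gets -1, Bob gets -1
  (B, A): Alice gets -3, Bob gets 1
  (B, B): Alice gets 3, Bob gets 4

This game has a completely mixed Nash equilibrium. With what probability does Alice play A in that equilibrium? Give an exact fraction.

Let x be the probability that Alice plays A. In a completely mixed equilibrium, Bob must be indifferent between A and B.
Bob's expected payoff from A is (1−x); from B it is −x + 4(1−x).
Setting these equal: −x + 1 = −5x + 4, so x = 3/4.

3/4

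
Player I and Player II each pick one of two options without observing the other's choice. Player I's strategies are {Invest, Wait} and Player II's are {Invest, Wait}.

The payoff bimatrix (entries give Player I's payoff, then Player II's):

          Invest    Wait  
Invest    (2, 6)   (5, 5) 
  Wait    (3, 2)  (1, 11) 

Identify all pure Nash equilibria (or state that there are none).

none

(Invest, Invest): Player I prefers Wait (3 > 2) — not an equilibrium.
(Invest, Wait): Player II prefers Invest (6 > 5) — not an equilibrium.
(Wait, Invest): Player II prefers Wait (11 > 2) — not an equilibrium.
(Wait, Wait): Player I prefers Invest (5 > 1) — not an equilibrium.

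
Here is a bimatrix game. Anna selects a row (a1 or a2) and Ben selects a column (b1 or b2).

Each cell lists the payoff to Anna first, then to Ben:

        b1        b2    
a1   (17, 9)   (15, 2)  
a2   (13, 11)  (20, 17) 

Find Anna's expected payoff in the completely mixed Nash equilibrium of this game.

First find y, the probability Ben plays b1, from Anna's indifference between a1 and a2: 17y + 15(1−y) = 13y + 20(1−y), giving y = 5/9.
Since Anna is indifferent in equilibrium, Anna's expected payoff equals the payoff from either row against (5/9, 4/9). Using a1: 17(5/9) + 15(4/9) = 145/9.

145/9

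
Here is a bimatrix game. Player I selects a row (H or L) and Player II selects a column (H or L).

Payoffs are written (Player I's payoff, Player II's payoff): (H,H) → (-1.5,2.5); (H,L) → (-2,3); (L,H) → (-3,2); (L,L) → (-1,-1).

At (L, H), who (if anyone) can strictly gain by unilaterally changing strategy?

Player I at (L, H) earns -3; deviating to H yields -1.5 — a strict improvement.
Player II earns 2; deviating to L yields -1 — not better.
Only Player I has a strictly profitable deviation.

Player I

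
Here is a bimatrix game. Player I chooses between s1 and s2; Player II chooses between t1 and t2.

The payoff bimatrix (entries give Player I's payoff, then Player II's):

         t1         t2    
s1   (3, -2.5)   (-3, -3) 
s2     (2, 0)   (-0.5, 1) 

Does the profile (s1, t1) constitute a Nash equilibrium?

Yes

At (s1, t1), Player I earns 3; switching to s2 would give 2, so Player I has no profitable deviation.
Player II earns -2.5; switching to t2 would give -3, so Player II has no profitable deviation.
Neither player can gain by a unilateral deviation, so this profile is a Nash equilibrium.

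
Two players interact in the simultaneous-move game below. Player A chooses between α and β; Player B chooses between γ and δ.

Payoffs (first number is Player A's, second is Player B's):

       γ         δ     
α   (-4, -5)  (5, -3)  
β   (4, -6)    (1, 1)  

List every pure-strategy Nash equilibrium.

(α, δ)

(α, γ): Player A prefers β (4 > -4); Player B prefers δ (-3 > -5) — not an equilibrium.
(α, δ): Player A gets 5 ≥ 1 from β, and Player B gets -3 ≥ -5 from γ — Nash equilibrium.
(β, γ): Player B prefers δ (1 > -6) — not an equilibrium.
(β, δ): Player A prefers α (5 > 1) — not an equilibrium.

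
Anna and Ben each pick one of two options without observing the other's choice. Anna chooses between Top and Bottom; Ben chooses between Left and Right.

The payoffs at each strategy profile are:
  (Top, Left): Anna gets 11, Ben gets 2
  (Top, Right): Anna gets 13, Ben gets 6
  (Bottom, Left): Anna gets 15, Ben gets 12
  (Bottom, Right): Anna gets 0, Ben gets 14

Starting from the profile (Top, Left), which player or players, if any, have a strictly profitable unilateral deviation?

Anna at (Top, Left) earns 11; deviating to Bottom yields 15 — a strict improvement.
Ben earns 2; deviating to Right yields 6 — a strict improvement.
Both Anna and Ben have strictly profitable deviations.

Both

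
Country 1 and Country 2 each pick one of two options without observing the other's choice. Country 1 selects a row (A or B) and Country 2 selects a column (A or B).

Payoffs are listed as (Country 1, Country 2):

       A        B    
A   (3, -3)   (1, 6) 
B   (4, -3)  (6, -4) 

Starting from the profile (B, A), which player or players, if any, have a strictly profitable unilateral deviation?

Neither

Country 1 at (B, A) earns 4; deviating to A yields 3 — not better.
Country 2 earns -3; deviating to B yields -4 — not better.
Neither player can strictly improve; the profile is a Nash equilibrium.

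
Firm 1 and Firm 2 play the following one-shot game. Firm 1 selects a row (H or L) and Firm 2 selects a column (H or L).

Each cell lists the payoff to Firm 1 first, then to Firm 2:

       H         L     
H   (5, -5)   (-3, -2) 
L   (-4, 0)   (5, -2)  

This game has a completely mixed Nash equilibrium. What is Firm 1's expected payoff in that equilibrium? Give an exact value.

First find q, the probability Firm 2 plays H, from Firm 1's indifference between H and L: 5q − 3(1−q) = −4q + 5(1−q), giving q = 8/17.
Since Firm 1 is indifferent in equilibrium, Firm 1's expected payoff equals the payoff from either row against (8/17, 9/17). Using H: 5(8/17) − 3(9/17) = 13/17.

13/17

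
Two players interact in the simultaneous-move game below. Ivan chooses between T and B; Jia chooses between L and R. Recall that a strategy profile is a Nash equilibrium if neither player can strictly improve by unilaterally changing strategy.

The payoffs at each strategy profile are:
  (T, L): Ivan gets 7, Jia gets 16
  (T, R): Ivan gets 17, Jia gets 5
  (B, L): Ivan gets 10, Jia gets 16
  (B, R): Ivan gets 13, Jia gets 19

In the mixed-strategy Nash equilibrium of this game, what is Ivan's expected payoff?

79/7

First find y, the probability Jia plays L, from Ivan's indifference between T and B: 7y + 17(1−y) = 10y + 13(1−y), giving y = 4/7.
Since Ivan is indifferent in equilibrium, Ivan's expected payoff equals the payoff from either row against (4/7, 3/7). Using T: 7(4/7) + 17(3/7) = 79/7.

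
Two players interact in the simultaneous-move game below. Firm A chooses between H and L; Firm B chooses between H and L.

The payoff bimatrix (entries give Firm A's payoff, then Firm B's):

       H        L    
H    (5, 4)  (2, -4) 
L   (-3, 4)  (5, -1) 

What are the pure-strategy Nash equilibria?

(H, H)

(H, H): Firm A gets 5 ≥ -3 from L, and Firm B gets 4 ≥ -4 from L — Nash equilibrium.
(H, L): Firm A prefers L (5 > 2); Firm B prefers H (4 > -4) — not an equilibrium.
(L, H): Firm A prefers H (5 > -3) — not an equilibrium.
(L, L): Firm B prefers H (4 > -1) — not an equilibrium.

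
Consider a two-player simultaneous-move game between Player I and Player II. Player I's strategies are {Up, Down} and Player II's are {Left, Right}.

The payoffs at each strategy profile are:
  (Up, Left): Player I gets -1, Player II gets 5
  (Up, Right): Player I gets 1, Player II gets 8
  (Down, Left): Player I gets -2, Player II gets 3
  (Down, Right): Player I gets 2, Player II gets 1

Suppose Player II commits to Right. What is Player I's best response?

Down

Against Right, Player I earns 1 from Up and 2 from Down.
So Down is the best response.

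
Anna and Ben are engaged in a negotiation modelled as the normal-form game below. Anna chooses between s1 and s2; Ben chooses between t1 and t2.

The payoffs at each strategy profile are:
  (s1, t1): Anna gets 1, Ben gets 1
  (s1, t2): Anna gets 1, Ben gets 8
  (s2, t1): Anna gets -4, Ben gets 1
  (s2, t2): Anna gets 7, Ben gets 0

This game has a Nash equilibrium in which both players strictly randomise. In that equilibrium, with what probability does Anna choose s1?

Let r be the probability that Anna plays s1. In a completely mixed equilibrium, Ben must be indifferent between t1 and t2.
Ben's expected payoff from t1 is r + (1−r); from t2 it is 8r.
Setting these equal: 1 = 8r, so r = 1/8.

1/8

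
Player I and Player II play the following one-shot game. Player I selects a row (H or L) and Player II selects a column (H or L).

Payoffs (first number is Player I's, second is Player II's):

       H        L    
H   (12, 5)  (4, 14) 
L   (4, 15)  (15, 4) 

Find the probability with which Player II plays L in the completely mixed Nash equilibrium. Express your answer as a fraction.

8/19

Let q be the probability that Player II plays H. In a completely mixed equilibrium, Player I must be indifferent between H and L.
Player I's expected payoff from H is 12q + 4(1−q); from L it is 4q + 15(1−q).
Setting these equal: 8q + 4 = −11q + 15, so q = 11/19.
Therefore Player II plays L with probability 1 − 11/19 = 8/19.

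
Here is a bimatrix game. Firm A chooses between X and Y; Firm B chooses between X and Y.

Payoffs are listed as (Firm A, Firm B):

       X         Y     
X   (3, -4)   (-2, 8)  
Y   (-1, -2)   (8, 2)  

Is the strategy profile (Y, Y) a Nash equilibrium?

At (Y, Y), Firm A earns 8; switching to X would give -2, so Firm A has no profitable deviation.
Firm B earns 2; switching to X would give -2, so Firm B has no profitable deviation.
Neither player can gain by a unilateral deviation, so this profile is a Nash equilibrium.

Yes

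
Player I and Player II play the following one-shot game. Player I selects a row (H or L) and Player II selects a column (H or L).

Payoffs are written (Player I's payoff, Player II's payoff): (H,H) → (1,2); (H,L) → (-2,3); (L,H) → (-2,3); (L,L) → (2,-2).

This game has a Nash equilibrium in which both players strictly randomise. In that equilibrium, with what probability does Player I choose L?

1/6

Let x be the probability that Player I plays H. In a completely mixed equilibrium, Player II must be indifferent between H and L.
Player II's expected payoff from H is 2x + 3(1−x); from L it is 3x − 2(1−x).
Setting these equal: −x + 3 = 5x − 2, so x = 5/6.
Therefore Player I plays L with probability 1 − 5/6 = 1/6.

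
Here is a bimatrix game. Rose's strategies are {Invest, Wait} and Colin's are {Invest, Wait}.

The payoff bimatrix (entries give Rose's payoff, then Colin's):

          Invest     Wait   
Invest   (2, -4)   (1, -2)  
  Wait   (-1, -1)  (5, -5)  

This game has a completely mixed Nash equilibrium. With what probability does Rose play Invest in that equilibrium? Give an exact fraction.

2/3

Let x be the probability that Rose plays Invest. In a completely mixed equilibrium, Colin must be indifferent between Invest and Wait.
Colin's expected payoff from Invest is −4x − (1−x); from Wait it is −2x − 5(1−x).
Setting these equal: −3x − 1 = 3x − 5, so x = 2/3.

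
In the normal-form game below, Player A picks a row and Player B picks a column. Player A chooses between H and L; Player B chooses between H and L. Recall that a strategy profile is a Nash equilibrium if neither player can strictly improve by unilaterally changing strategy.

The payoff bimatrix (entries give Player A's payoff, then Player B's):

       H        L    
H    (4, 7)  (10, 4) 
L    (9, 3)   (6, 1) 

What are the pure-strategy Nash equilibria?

(L, H)

(H, H): Player A prefers L (9 > 4) — not an equilibrium.
(H, L): Player B prefers H (7 > 4) — not an equilibrium.
(L, H): Player A gets 9 ≥ 4 from H, and Player B gets 3 ≥ 1 from L — Nash equilibrium.
(L, L): Player A prefers H (10 > 6); Player B prefers H (3 > 1) — not an equilibrium.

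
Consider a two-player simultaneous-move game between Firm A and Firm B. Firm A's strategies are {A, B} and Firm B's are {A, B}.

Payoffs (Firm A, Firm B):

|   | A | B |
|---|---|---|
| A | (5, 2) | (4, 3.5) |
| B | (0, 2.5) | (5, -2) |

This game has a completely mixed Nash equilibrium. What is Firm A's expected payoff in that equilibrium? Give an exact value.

25/6

First find q, the probability Firm B plays A, from Firm A's indifference between A and B: 5q + 4(1−q) = 5(1−q), giving q = 1/6.
Since Firm A is indifferent in equilibrium, Firm A's expected payoff equals the payoff from either row against (1/6, 5/6). Using A: 5(1/6) + 4(5/6) = 25/6.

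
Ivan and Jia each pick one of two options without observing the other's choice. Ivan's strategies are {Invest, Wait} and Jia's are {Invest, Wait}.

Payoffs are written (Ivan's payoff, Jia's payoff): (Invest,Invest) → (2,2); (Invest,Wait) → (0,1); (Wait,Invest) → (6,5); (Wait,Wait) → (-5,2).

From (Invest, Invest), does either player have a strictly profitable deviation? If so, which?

Ivan

Ivan at (Invest, Invest) earns 2; deviating to Wait yields 6 — a strict improvement.
Jia earns 2; deviating to Wait yields 1 — not better.
Only Ivan has a strictly profitable deviation.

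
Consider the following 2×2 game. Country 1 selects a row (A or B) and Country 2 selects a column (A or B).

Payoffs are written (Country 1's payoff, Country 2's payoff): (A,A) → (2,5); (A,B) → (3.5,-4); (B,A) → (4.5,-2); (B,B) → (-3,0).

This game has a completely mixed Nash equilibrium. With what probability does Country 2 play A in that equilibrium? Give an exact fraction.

Let y be the probability that Country 2 plays A. In a completely mixed equilibrium, Country 1 must be indifferent between A and B.
Country 1's expected payoff from A is 2y + 3.5(1−y); from B it is 4.5y − 3(1−y).
Setting these equal: −1.5y + 3.5 = 7.5y − 3, so y = 13/18.

13/18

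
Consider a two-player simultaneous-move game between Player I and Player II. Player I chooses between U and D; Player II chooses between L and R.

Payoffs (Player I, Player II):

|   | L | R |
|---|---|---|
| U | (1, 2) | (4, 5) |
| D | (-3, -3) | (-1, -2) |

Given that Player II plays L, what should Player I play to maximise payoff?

Against L, Player I earns 1 from U and -3 from D.
So U is the best response.

U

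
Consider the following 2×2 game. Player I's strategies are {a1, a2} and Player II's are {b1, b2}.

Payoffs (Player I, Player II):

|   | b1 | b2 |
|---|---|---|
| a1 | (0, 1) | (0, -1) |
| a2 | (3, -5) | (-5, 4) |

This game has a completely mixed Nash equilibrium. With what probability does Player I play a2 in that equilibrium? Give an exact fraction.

2/11

Let x be the probability that Player I plays a1. In a completely mixed equilibrium, Player II must be indifferent between b1 and b2.
Player II's expected payoff from b1 is x − 5(1−x); from b2 it is −x + 4(1−x).
Setting these equal: 6x − 5 = −5x + 4, so x = 9/11.
Therefore Player I plays a2 with probability 1 − 9/11 = 2/11.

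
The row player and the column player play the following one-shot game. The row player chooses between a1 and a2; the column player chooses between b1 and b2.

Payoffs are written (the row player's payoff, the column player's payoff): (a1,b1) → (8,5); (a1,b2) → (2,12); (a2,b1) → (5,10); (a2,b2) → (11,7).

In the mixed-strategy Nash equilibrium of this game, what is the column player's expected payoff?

First find x, the probability the row player plays a1, from the column player's indifference between b1 and b2: 5x + 10(1−x) = 12x + 7(1−x), giving x = 3/10.
Since the column player is indifferent in equilibrium, the column player's expected payoff equals the payoff from either column against (3/10, 7/10). Using b1: 5(3/10) + 10(7/10) = 17/2.

17/2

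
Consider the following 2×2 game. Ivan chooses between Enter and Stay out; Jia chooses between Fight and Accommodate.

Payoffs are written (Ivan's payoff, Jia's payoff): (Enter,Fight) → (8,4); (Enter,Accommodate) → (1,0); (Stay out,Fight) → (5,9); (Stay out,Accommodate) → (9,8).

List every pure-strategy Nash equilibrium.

(Enter, Fight)

(Enter, Fight): Ivan gets 8 ≥ 5 from Stay out, and Jia gets 4 ≥ 0 from Accommodate — Nash equilibrium.
(Enter, Accommodate): Ivan prefers Stay out (9 > 1); Jia prefers Fight (4 > 0) — not an equilibrium.
(Stay out, Fight): Ivan prefers Enter (8 > 5) — not an equilibrium.
(Stay out, Accommodate): Jia prefers Fight (9 > 8) — not an equilibrium.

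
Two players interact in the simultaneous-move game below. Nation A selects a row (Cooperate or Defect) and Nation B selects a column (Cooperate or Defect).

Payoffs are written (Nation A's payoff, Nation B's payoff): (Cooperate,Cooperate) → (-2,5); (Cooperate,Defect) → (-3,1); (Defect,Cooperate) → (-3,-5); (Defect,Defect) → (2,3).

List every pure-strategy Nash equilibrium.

(Cooperate, Cooperate) and (Defect, Defect)

(Cooperate, Cooperate): Nation A gets -2 ≥ -3 from Defect, and Nation B gets 5 ≥ 1 from Defect — Nash equilibrium.
(Cooperate, Defect): Nation A prefers Defect (2 > -3); Nation B prefers Cooperate (5 > 1) — not an equilibrium.
(Defect, Cooperate): Nation A prefers Cooperate (-2 > -3); Nation B prefers Defect (3 > -5) — not an equilibrium.
(Defect, Defect): Nation A gets 2 ≥ -3 from Cooperate, and Nation B gets 3 ≥ -5 from Cooperate — Nash equilibrium.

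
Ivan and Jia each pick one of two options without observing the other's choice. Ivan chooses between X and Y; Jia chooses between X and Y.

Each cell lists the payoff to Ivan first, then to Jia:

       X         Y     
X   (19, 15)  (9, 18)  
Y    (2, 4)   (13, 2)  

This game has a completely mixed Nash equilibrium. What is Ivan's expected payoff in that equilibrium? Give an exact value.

First find q, the probability Jia plays X, from Ivan's indifference between X and Y: 19q + 9(1−q) = 2q + 13(1−q), giving q = 4/21.
Since Ivan is indifferent in equilibrium, Ivan's expected payoff equals the payoff from either row against (4/21, 17/21). Using X: 19(4/21) + 9(17/21) = 229/21.

229/21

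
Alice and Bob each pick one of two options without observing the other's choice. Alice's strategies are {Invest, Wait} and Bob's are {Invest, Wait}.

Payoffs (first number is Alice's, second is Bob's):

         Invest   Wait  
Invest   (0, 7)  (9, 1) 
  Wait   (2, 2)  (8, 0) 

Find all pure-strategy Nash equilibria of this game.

(Wait, Invest)

(Invest, Invest): Alice prefers Wait (2 > 0) — not an equilibrium.
(Invest, Wait): Bob prefers Invest (7 > 1) — not an equilibrium.
(Wait, Invest): Alice gets 2 ≥ 0 from Invest, and Bob gets 2 ≥ 0 from Wait — Nash equilibrium.
(Wait, Wait): Alice prefers Invest (9 > 8); Bob prefers Invest (2 > 0) — not an equilibrium.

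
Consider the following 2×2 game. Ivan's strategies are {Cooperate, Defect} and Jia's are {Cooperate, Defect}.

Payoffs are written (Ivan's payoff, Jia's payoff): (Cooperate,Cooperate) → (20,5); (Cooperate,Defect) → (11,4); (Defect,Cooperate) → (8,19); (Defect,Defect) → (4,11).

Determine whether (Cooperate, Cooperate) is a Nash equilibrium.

At (Cooperate, Cooperate), Ivan earns 20; switching to Defect would give 8, so Ivan has no profitable deviation.
Jia earns 5; switching to Defect would give 4, so Jia has no profitable deviation.
Neither player can gain by a unilateral deviation, so this profile is a Nash equilibrium.

Yes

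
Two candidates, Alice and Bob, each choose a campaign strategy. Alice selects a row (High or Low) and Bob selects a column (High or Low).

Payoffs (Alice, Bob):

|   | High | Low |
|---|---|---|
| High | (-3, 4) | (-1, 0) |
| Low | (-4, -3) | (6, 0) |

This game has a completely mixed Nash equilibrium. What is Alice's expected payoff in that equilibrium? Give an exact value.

-11/4

First find y, the probability Bob plays High, from Alice's indifference between High and Low: −3y − (1−y) = −4y + 6(1−y), giving y = 7/8.
Since Alice is indifferent in equilibrium, Alice's expected payoff equals the payoff from either row against (7/8, 1/8). Using High: −3(7/8) − (1/8) = -11/4.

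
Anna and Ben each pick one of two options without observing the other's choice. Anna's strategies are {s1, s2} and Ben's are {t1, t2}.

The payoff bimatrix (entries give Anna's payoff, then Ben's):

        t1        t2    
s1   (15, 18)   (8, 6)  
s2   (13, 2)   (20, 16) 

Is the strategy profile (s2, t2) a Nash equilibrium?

At (s2, t2), Anna earns 20; switching to s1 would give 8, so Anna has no profitable deviation.
Ben earns 16; switching to t1 would give 2, so Ben has no profitable deviation.
Neither player can gain by a unilateral deviation, so this profile is a Nash equilibrium.

Yes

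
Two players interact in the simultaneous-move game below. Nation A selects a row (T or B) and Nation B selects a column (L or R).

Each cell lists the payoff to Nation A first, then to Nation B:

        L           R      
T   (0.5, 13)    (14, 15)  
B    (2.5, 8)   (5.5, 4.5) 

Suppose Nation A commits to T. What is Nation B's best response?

Against T, Nation B earns 13 from L and 15 from R.
So R is the best response.

R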